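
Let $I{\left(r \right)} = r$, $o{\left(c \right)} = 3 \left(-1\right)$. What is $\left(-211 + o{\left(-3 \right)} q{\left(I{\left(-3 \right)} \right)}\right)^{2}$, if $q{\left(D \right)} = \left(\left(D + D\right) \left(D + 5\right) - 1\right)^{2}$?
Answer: $515524$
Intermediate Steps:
$o{\left(c \right)} = -3$
$q{\left(D \right)} = \left(-1 + 2 D \left(5 + D\right)\right)^{2}$ ($q{\left(D \right)} = \left(2 D \left(5 + D\right) - 1\right)^{2} = \left(-1 + 2 D \left(5 + D\right)\right)^{2}$)
$\left(-211 + o{\left(-3 \right)} q{\left(I{\left(-3 \right)} \right)}\right)^{2} = \left(-211 - 3 \left(-1 + 2 \left(-3\right)^{2} + 10 \left(-3\right)\right)^{2}\right)^{2} = \left(-211 - 3 \left(-1 + 2 \cdot 9 - 30\right)^{2}\right)^{2} = \left(-211 - 3 \left(-1 + 18 - 30\right)^{2}\right)^{2} = \left(-211 - 3 \left(-13\right)^{2}\right)^{2} = \left(-211 - 507\right)^{2} = \left(-718\right)^{2} = 515524$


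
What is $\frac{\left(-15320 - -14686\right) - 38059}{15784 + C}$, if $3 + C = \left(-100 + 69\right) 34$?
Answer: $- \frac{38693}{14727} \approx -2.6273$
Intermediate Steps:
$C = -1057$ ($C = -3 + \left(-100 + 69\right) 34 = -3 - 1054 = -1057$)
$\frac{\left(-15320 - -14686\right) - 38059}{15784 + C} = \frac{\left(-15320 - -14686\right) - 38059}{15784 - 1057} = \frac{\left(-15320 + 14686\right) - 38059}{14727} = \left(-634 - 38059\right) \frac{1}{14727} = \left(-38693\right) \frac{1}{14727} = - \frac{38693}{14727}$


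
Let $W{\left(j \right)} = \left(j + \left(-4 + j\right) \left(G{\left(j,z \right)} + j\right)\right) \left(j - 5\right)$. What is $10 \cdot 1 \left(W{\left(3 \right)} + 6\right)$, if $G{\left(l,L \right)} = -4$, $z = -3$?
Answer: $-20$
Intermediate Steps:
$W{\left(j \right)} = \left(-5 + j\right) \left(j + \left(-4 + j\right)^{2}\right)$ ($W{\left(j \right)} = \left(j + \left(-4 + j\right) \left(-4 + j\right)\right) \left(j - 5\right) = \left(j + \left(-4 + j\right)^{2}\right) \left(-5 + j\right) = \left(-5 + j\right) \left(j + \left(-4 + j\right)^{2}\right)$)
$10 \cdot 1 \left(W{\left(3 \right)} + 6\right) = 10 \cdot 1 \left(\left(-80 + 3^{3} - 12 \cdot 3^{2} + 51 \cdot 3\right) + 6\right) = 10 \left(\left(-80 + 27 - 108 + 153\right) + 6\right) = 10 \left(-8 + 6\right) = 10 \left(-2\right) = -20$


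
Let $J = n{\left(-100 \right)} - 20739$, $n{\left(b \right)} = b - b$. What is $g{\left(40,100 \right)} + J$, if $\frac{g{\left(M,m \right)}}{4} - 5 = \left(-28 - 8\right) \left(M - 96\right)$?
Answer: $-12655$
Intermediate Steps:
$n{\left(b \right)} = 0$
$g{\left(M,m \right)} = 13844 - 144 M$ ($g{\left(M,m \right)} = 20 + 4 \left(-28 - 8\right) \left(M - 96\right) = 20 + 4 \left(- 36 \left(-96 + M\right)\right) = 20 + 4 \left(3456 - 36 M\right) = 20 - \left(-13824 + 144 M\right) = 13844 - 144 M$)
$J = -20739$ ($J = 0 - 20739 = -20739$)
$g{\left(40,100 \right)} + J = \left(13844 - 5760\right) - 20739 = 8084 - 20739 = -12655$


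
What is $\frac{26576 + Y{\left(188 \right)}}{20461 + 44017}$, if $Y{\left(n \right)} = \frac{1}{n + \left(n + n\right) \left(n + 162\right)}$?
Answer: $\frac{34003863}{82499288} \approx 0.41217$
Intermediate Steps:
$Y{\left(n \right)} = \frac{1}{n + 2 n \left(162 + n\right)}$
$\frac{26576 + Y{\left(188 \right)}}{20461 + 44017} = \frac{26576 + \frac{1}{188 \left(325 + 2 \cdot 188\right)}}{20461 + 44017} = \frac{26576 + \frac{1}{188 \left(325 + 376\right)}}{64478} = \left(26576 + \frac{1}{188 \cdot 701}\right) \frac{1}{64478} = \left(26576 + \frac{1}{188} \cdot \frac{1}{701}\right) \frac{1}{64478} = \left(26576 + \frac{1}{131788}\right) \frac{1}{64478} = \frac{3502397889}{131788} \cdot \frac{1}{64478} = \frac{34003863}{82499288}$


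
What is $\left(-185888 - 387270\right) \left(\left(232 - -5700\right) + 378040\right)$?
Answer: $-220076623576$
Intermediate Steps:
$\left(-185888 - 387270\right) \left(\left(232 - -5700\right) + 378040\right) = - 573158 \left(\left(232 + 5700\right) + 378040\right) = - 573158 \left(5932 + 378040\right) = \left(-573158\right) 383972 = -220076623576$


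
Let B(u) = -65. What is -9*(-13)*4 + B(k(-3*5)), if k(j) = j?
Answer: 403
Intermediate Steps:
-9*(-13)*4 + B(k(-3*5)) = -9*(-13)*4 - 65 = 117*4 - 65 = 468 - 65 = 403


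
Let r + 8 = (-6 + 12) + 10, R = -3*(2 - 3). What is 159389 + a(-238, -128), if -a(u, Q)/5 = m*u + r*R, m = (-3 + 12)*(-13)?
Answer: 20039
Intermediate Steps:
R = 3 (R = -3*(-1) = 3)
r = 8 (r = -8 + ((-6 + 12) + 10) = -8 + (6 + 10) = -8 + 16 = 8)
m = -117 (m = 9*(-13) = -117)
a(u, Q) = -120 + 585*u (a(u, Q) = -5*(-117*u + 8*3) = -5*(-117*u + 24) = -5*(24 - 117*u) = -120 + 585*u)
159389 + a(-238, -128) = 159389 + (-120 + 585*(-238)) = 159389 + (-120 - 139230) = 159389 - 139350 = 20039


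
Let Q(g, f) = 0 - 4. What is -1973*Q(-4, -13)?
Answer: 7892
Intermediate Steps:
Q(g, f) = -4
-1973*Q(-4, -13) = -1973*(-4) = 7892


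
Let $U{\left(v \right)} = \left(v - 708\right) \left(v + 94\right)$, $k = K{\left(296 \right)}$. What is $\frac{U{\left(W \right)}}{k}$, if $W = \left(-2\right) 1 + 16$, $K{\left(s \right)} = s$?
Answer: $- \frac{9369}{37} \approx -253.22$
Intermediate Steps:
$W = 14$ ($W = -2 + 16 = 14$)
$k = 296$
$U{\left(v \right)} = \left(-708 + v\right) \left(94 + v\right)$
$\frac{U{\left(W \right)}}{k} = \frac{-66552 + 14^{2} - 8596}{296} = \left(-66552 + 196 - 8596\right) \frac{1}{296} = \left(-74952\right) \frac{1}{296} = - \frac{9369}{37}$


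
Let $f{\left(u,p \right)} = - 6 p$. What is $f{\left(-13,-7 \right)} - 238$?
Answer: $-196$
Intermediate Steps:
$f{\left(-13,-7 \right)} - 238 = \left(-6\right) \left(-7\right) - 238 = 42 - 238 = -196$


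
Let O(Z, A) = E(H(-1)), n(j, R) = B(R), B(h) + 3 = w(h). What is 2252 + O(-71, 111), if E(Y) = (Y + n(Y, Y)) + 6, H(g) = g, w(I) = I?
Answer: 2253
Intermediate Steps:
B(h) = -3 + h
n(j, R) = -3 + R
E(Y) = 3 + 2*Y (E(Y) = (Y + (-3 + Y)) + 6 = (-3 + 2*Y) + 6 = 3 + 2*Y)
O(Z, A) = 1 (O(Z, A) = 3 + 2*(-1) = 3 - 2 = 1)
2252 + O(-71, 111) = 2252 + 1 = 2253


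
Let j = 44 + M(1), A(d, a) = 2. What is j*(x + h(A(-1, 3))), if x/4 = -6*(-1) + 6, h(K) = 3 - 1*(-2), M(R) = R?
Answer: 2385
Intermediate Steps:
h(K) = 5 (h(K) = 3 + 2 = 5)
x = 48 (x = 4*(-6*(-1) + 6) = 4*(6 + 6) = 4*12 = 48)
j = 45 (j = 44 + 1 = 45)
j*(x + h(A(-1, 3))) = 45*(48 + 5) = 45*53 = 2385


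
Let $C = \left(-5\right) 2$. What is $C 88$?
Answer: $-880$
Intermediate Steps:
$C = -10$
$C 88 = \left(-10\right) 88 = -880$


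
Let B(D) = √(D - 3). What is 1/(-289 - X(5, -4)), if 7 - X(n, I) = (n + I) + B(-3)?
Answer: -295/87031 - I*√6/87031 ≈ -0.0033896 - 2.8145e-5*I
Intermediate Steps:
B(D) = √(-3 + D)
X(n, I) = 7 - I - n - I*√6 (X(n, I) = 7 - ((n + I) + √(-3 - 3)) = 7 - ((I + n) + √(-6)) = 7 - ((I + n) + I*√6) = 7 - (I + n + I*√6) = 7 + (-I - n - I*√6) = 7 - I - n - I*√6)
1/(-289 - X(5, -4)) = 1/(-289 - (7 - 1*(-4) - 1*5 - I*√6)) = 1/(-289 - (7 + 4 - 5 - I*√6)) = 1/(-289 - (6 - I*√6)) = 1/(-289 + (-6 + I*√6)) = 1/(-295 + I*√6)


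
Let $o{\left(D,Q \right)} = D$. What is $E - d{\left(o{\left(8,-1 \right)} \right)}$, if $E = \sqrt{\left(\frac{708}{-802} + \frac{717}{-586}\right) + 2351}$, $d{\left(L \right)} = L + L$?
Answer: $-16 + \frac{5 \sqrt{5188087879010}}{234986} \approx 32.465$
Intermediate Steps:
$d{\left(L \right)} = 2 L$
$E = \frac{5 \sqrt{5188087879010}}{234986}$ ($E = \sqrt{\left(708 \left(- \frac{1}{802}\right) + 717 \left(- \frac{1}{586}\right)\right) + 2351} = \sqrt{\left(- \frac{354}{401} - \frac{717}{586}\right) + 2351} = \sqrt{- \frac{494961}{234986} + 2351} = \sqrt{\frac{551957125}{234986}} = \frac{5 \sqrt{5188087879010}}{234986} \approx 48.465$)
$E - d{\left(o{\left(8,-1 \right)} \right)} = \frac{5 \sqrt{5188087879010}}{234986} - 2 \cdot 8 = \frac{5 \sqrt{5188087879010}}{234986} - 16 = -16 + \frac{5 \sqrt{5188087879010}}{234986}$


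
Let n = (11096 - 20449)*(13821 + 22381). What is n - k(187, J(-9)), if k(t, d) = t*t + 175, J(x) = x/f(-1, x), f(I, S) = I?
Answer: -338632450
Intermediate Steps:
n = -338597306 (n = -9353*36202 = -338597306)
J(x) = -x (J(x) = x/(-1) = x*(-1) = -x)
k(t, d) = 175 + t**2 (k(t, d) = t**2 + 175 = 175 + t**2)
n - k(187, J(-9)) = -338597306 - (175 + 187**2) = -338597306 - (175 + 34969) = -338597306 - 1*35144 = -338597306 - 35144 = -338632450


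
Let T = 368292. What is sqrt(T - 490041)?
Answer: I*sqrt(121749) ≈ 348.93*I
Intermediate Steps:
sqrt(T - 490041) = sqrt(368292 - 490041) = sqrt(-121749) = I*sqrt(121749)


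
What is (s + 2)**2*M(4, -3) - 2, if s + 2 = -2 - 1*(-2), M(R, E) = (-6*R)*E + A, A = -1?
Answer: -2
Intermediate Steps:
M(R, E) = -1 - 6*E*R (M(R, E) = (-6*R)*E - 1 = -6*E*R - 1 = -1 - 6*E*R)
s = -2 (s = -2 + (-2 - 1*(-2)) = -2 + (-2 + 2) = -2 + 0 = -2)
(s + 2)**2*M(4, -3) - 2 = (-2 + 2)**2*(-1 - 6*(-3)*4) - 2 = 0**2*(-1 + 72) - 2 = 0*71 - 2 = 0 - 2 = -2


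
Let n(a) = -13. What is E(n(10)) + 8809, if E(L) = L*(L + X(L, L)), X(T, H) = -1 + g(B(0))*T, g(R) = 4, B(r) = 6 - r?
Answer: 9667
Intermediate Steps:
X(T, H) = -1 + 4*T
E(L) = L*(-1 + 5*L) (E(L) = L*(L + (-1 + 4*L)) = L*(-1 + 5*L))
E(n(10)) + 8809 = -13*(-1 + 5*(-13)) + 8809 = -13*(-1 - 65) + 8809 = -13*(-66) + 8809 = 858 + 8809 = 9667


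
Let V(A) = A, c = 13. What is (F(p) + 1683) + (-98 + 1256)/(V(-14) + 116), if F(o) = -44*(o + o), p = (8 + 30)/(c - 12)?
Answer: -28044/17 ≈ -1649.6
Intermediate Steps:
p = 38 (p = (8 + 30)/(13 - 12) = 38/1 = 38*1 = 38)
F(o) = -88*o
(F(p) + 1683) + (-98 + 1256)/(V(-14) + 116) = (-88*38 + 1683) + (-98 + 1256)/(-14 + 116) = (-3344 + 1683) + 1158/102 = -1661 + 1158*(1/102) = -1661 + 193/17 = -28044/17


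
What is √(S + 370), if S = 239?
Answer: √609 ≈ 24.678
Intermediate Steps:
√(S + 370) = √(239 + 370) = √609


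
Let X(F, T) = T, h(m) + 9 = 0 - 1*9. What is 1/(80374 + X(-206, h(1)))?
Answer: 1/80356 ≈ 1.2445e-5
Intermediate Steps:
h(m) = -18 (h(m) = -9 + (0 - 1*9) = -9 + (0 - 9) = -9 - 9 = -18)
1/(80374 + X(-206, h(1))) = 1/(80374 - 18) = 1/80356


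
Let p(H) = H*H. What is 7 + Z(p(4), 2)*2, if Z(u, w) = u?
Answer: 39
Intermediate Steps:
p(H) = H²
7 + Z(p(4), 2)*2 = 7 + 4²*2 = 7 + 16*2 = 7 + 32 = 39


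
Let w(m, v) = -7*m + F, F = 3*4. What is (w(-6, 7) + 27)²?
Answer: 6561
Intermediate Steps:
F = 12
w(m, v) = 12 - 7*m (w(m, v) = -7*m + 12 = 12 - 7*m)
(w(-6, 7) + 27)² = ((12 - 7*(-6)) + 27)² = ((12 + 42) + 27)² = (54 + 27)² = 81² = 6561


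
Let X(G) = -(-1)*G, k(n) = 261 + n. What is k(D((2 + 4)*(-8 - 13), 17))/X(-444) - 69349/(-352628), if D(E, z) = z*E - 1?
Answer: 173609213/39141708 ≈ 4.4354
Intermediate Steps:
D(E, z) = -1 + E*z (D(E, z) = E*z - 1 = -1 + E*z)
X(G) = G
k(D((2 + 4)*(-8 - 13), 17))/X(-444) - 69349/(-352628) = (261 + (-1 + ((2 + 4)*(-8 - 13))*17))/(-444) - 69349/(-352628) = (261 + (-1 + (6*(-21))*17))*(-1/444) - 69349*(-1/352628) = (261 + (-1 - 126*17))*(-1/444) + 69349/352628 = (261 + (-1 - 2142))*(-1/444) + 69349/352628 = (261 - 2143)*(-1/444) + 69349/352628 = -1882*(-1/444) + 69349/352628 = 941/222 + 69349/352628 = 173609213/39141708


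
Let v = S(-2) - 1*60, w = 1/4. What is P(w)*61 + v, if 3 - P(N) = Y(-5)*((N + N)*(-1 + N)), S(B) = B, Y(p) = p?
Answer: 53/8 ≈ 6.6250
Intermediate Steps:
w = ¼ ≈ 0.25000
v = -62 (v = -2 - 1*60 = -2 - 60 = -62)
P(N) = 3 + 10*N*(-1 + N) (P(N) = 3 - (-5)*(N + N)*(-1 + N) = 3 - (-5)*(2*N)*(-1 + N) = 3 - (-5)*2*N*(-1 + N) = 3 - (-10)*N*(-1 + N) = 3 + 10*N*(-1 + N))
P(w)*61 + v = (3 - 10*¼ + 10*(¼)²)*61 - 62 = (3 - 5/2 + 10*(1/16))*61 - 62 = (3 - 5/2 + 5/8)*61 - 62 = (9/8)*61 - 62 = 549/8 - 62 = 53/8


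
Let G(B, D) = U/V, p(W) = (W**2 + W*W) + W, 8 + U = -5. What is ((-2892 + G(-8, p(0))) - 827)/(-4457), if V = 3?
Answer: 11170/13371 ≈ 0.83539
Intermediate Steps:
U = -13 (U = -8 - 5 = -13)
p(W) = W + 2*W**2 (p(W) = (W**2 + W**2) + W = 2*W**2 + W = W + 2*W**2)
G(B, D) = -13/3
((-2892 + G(-8, p(0))) - 827)/(-4457) = ((-2892 - 13/3) - 827)/(-4457) = (-8689/3 - 827)*(-1/4457) = -11170/3*(-1/4457) = 11170/13371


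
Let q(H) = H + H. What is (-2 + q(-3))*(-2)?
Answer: 16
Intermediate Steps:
q(H) = 2*H
(-2 + q(-3))*(-2) = (-2 + 2*(-3))*(-2) = (-2 - 6)*(-2) = -8*(-2) = 16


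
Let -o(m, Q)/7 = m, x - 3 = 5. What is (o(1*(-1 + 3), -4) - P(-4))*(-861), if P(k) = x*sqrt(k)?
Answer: 12054 + 13776*I ≈ 12054.0 + 13776.0*I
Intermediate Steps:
x = 8 (x = 3 + 5 = 8)
P(k) = 8*sqrt(k)
o(m, Q) = -7*m
(o(1*(-1 + 3), -4) - P(-4))*(-861) = (-7*(-1 + 3) - 8*sqrt(-4))*(-861) = (-7*2 - 8*2*I)*(-861) = (-7*2 - 16*I)*(-861) = (-14 - 16*I)*(-861) = 12054 + 13776*I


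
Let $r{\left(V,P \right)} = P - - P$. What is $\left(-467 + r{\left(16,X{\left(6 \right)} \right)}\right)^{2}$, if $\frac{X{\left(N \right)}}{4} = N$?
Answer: $175561$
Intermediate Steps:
$X{\left(N \right)} = 4 N$
$r{\left(V,P \right)} = 2 P$ ($r{\left(V,P \right)} = P + P = 2 P$)
$\left(-467 + r{\left(16,X{\left(6 \right)} \right)}\right)^{2} = \left(-467 + 2 \cdot 4 \cdot 6\right)^{2} = \left(-467 + 2 \cdot 24\right)^{2} = \left(-467 + 48\right)^{2} = \left(-419\right)^{2} = 175561$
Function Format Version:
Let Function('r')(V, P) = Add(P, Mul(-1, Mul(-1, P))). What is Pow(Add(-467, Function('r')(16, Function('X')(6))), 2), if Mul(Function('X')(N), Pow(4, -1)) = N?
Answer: 175561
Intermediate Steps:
Function('X')(N) = Mul(4, N)
Function('r')(V, P) = Mul(2, P) (Function('r')(V, P) = Add(P, P) = Mul(2, P))
Pow(Add(-467, Function('r')(16, Function('X')(6))), 2) = Pow(Add(-467, Mul(2, Mul(4, 6))), 2) = Pow(Add(-467, Mul(2, 24)), 2) = Pow(Add(-467, 48), 2) = Pow(-419, 2) = 175561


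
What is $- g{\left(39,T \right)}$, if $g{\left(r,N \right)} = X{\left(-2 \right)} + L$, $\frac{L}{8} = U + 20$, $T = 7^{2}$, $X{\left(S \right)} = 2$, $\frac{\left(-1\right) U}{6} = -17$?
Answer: $-978$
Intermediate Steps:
$U = 102$ ($U = \left(-6\right) \left(-17\right) = 102$)
$T = 49$
$L = 976$ ($L = 8 \left(102 + 20\right) = 8 \cdot 122 = 976$)
$g{\left(r,N \right)} = 978$ ($g{\left(r,N \right)} = 2 + 976 = 978$)
$- g{\left(39,T \right)} = \left(-1\right) 978 = -978$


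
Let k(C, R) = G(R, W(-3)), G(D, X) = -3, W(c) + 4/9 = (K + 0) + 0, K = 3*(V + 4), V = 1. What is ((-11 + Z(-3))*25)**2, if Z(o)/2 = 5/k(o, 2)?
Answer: 1155625/9 ≈ 1.2840e+5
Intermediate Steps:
K = 15 (K = 3*(1 + 4) = 3*5 = 15)
W(c) = 131/9 (W(c) = -4/9 + ((15 + 0) + 0) = -4/9 + (15 + 0) = -4/9 + 15 = 131/9)
k(C, R) = -3
Z(o) = -10/3 (Z(o) = 2*(5/(-3)) = 2*(5*(-1/3)) = 2*(-5/3) = -10/3)
((-11 + Z(-3))*25)**2 = ((-11 - 10/3)*25)**2 = (-43/3*25)**2 = (-1075/3)**2 = 1155625/9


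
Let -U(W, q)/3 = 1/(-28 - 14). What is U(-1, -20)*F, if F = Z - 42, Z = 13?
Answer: -29/14 ≈ -2.0714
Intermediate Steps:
U(W, q) = 1/14 (U(W, q) = -3/(-28 - 14) = -3/(-42) = -3*(-1/42) = 1/14)
F = -29 (F = 13 - 42 = -29)
U(-1, -20)*F = (1/14)*(-29) = -29/14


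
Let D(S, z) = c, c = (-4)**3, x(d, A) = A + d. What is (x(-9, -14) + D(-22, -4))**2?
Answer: 7569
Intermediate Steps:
c = -64
D(S, z) = -64
(x(-9, -14) + D(-22, -4))**2 = ((-14 - 9) - 64)**2 = (-23 - 64)**2 = (-87)**2 = 7569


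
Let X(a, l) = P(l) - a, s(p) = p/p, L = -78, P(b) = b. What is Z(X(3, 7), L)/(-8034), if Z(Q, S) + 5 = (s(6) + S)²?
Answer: -2962/4017 ≈ -0.73737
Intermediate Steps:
s(p) = 1
X(a, l) = l - a
Z(Q, S) = -5 + (1 + S)²
Z(X(3, 7), L)/(-8034) = (-5 + (1 - 78)²)/(-8034) = (-5 + (-77)²)*(-1/8034) = (-5 + 5929)*(-1/8034) = 5924*(-1/8034) = -2962/4017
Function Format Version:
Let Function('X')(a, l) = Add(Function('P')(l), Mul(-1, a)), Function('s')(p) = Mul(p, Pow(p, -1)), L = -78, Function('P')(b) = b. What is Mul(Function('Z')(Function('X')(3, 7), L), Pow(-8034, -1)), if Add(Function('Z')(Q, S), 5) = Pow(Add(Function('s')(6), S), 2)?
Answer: Rational(-2962, 4017) ≈ -0.73737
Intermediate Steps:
Function('s')(p) = 1
Function('X')(a, l) = Add(l, Mul(-1, a))
Function('Z')(Q, S) = Add(-5, Pow(Add(1, S), 2))
Mul(Function('Z')(Function('X')(3, 7), L), Pow(-8034, -1)) = Mul(Add(-5, Pow(Add(1, -78), 2)), Pow(-8034, -1)) = Mul(Add(-5, Pow(-77, 2)), Rational(-1, 8034)) = Mul(Add(-5, 5929), Rational(-1, 8034)) = Mul(5924, Rational(-1, 8034)) = Rational(-2962, 4017)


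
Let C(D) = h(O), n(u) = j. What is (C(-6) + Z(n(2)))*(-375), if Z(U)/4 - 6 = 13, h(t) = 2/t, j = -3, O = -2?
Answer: -28125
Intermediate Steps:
n(u) = -3
C(D) = -1 (C(D) = 2/(-2) = 2*(-1/2) = -1)
Z(U) = 76 (Z(U) = 24 + 4*13 = 24 + 52 = 76)
(C(-6) + Z(n(2)))*(-375) = (-1 + 76)*(-375) = 75*(-375) = -28125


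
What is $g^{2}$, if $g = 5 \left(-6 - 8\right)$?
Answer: $4900$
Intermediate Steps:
$g = -70$ ($g = 5 \left(-14\right) = -70$)
$g^{2} = \left(-70\right)^{2} = 4900$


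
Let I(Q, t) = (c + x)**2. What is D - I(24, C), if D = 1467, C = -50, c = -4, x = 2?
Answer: 1463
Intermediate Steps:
I(Q, t) = 4 (I(Q, t) = (-4 + 2)**2 = (-2)**2 = 4)
D - I(24, C) = 1467 - 1*4 = 1467 - 4 = 1463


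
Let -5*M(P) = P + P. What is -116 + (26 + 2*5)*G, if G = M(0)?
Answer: -116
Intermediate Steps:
M(P) = -2*P/5 (M(P) = -(P + P)/5 = -2*P/5)
G = 0 (G = -2/5*0 = 0)
-116 + (26 + 2*5)*G = -116 + (26 + 2*5)*0 = -116 + (26 + 10)*0 = -116 + 36*0 = -116 + 0 = -116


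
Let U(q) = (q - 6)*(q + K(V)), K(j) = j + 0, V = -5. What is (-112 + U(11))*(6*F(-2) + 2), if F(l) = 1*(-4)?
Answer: 1804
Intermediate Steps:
F(l) = -4
K(j) = j
U(q) = (-6 + q)*(-5 + q) (U(q) = (q - 6)*(q - 5) = (-6 + q)*(-5 + q))
(-112 + U(11))*(6*F(-2) + 2) = (-112 + (30 + 11**2 - 11*11))*(6*(-4) + 2) = (-112 + (30 + 121 - 121))*(-24 + 2) = (-112 + 30)*(-22) = -82*(-22) = 1804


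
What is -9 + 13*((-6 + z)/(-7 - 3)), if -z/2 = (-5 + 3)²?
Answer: 46/5 ≈ 9.2000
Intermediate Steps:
z = -8 (z = -2*(-5 + 3)² = -2*(-2)² = -2*4 = -8)
-9 + 13*((-6 + z)/(-7 - 3)) = -9 + 13*((-6 - 8)/(-7 - 3)) = -9 + 13*(-14/(-10)) = -9 + 13*(-14*(-⅒)) = -9 + 13*(7/5) = -9 + 91/5 = 46/5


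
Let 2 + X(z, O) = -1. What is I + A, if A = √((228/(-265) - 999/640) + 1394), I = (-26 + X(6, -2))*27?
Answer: -783 + √25017244970/4240 ≈ -745.70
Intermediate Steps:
X(z, O) = -3 (X(z, O) = -2 - 1 = -3)
I = -783 (I = (-26 - 3)*27 = -29*27 = -783)
A = √25017244970/4240 (A = √((228*(-1/265) - 999*1/640) + 1394) = √((-228/265 - 999/640) + 1394) = √(-82131/33920 + 1394) = √(47202349/33920) = √25017244970/4240 ≈ 37.304)
I + A = -783 + √25017244970/4240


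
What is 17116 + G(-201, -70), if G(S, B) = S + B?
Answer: 16845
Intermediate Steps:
G(S, B) = B + S
17116 + G(-201, -70) = 17116 + (-70 - 201) = 17116 - 271 = 16845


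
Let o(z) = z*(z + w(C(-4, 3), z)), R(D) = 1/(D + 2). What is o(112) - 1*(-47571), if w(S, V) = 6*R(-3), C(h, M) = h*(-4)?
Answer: 59443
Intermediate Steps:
C(h, M) = -4*h
R(D) = 1/(2 + D)
w(S, V) = -6 (w(S, V) = 6/(2 - 3) = 6/(-1) = 6*(-1) = -6)
o(z) = z*(-6 + z) (o(z) = z*(z - 6) = z*(-6 + z))
o(112) - 1*(-47571) = 112*(-6 + 112) - 1*(-47571) = 112*106 + 47571 = 11872 + 47571 = 59443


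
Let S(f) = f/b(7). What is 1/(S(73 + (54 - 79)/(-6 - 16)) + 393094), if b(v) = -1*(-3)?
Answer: 66/25945835 ≈ 2.5438e-6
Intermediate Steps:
b(v) = 3
S(f) = f/3
1/(S(73 + (54 - 79)/(-6 - 16)) + 393094) = 1/((73 + (54 - 79)/(-6 - 16))/3 + 393094) = 1/((73 - 25/(-22))/3 + 393094) = 1/((73 - 25*(-1/22))/3 + 393094) = 1/((73 + 25/22)/3 + 393094) = 1/((⅓)*(1631/22) + 393094) = 1/(1631/66 + 393094) = 1/(25945835/66) = 66/25945835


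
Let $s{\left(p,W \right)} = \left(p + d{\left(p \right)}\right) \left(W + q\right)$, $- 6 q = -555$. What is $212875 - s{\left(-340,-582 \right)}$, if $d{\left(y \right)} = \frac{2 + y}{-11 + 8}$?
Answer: $\frac{304786}{3} \approx 1.016 \cdot 10^{5}$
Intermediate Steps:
$q = \frac{185}{2}$ ($q = \left(- \frac{1}{6}\right) \left(-555\right) = \frac{185}{2} \approx 92.5$)
$d{\left(y \right)} = - \frac{2}{3} - \frac{y}{3}$ ($d{\left(y \right)} = \frac{2 + y}{-3} = \left(2 + y\right) \left(- \frac{1}{3}\right) = - \frac{2}{3} - \frac{y}{3}$)
$s{\left(p,W \right)} = \left(- \frac{2}{3} + \frac{2 p}{3}\right) \left(\frac{185}{2} + W\right)$ ($s{\left(p,W \right)} = \left(p - \left(\frac{2}{3} + \frac{p}{3}\right)\right) \left(W + \frac{185}{2}\right) = \left(- \frac{2}{3} + \frac{2 p}{3}\right) \left(\frac{185}{2} + W\right)$)
$212875 - s{\left(-340,-582 \right)} = 212875 - \left(- \frac{185}{3} - -388 + \frac{185}{3} \left(-340\right) + \frac{2}{3} \left(-582\right) \left(-340\right)\right) = 212875 - \left(- \frac{185}{3} + 388 - \frac{62900}{3} + 131920\right) = 212875 - \frac{333839}{3} = \frac{304786}{3}$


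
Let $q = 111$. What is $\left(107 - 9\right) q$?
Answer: $10878$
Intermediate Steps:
$\left(107 - 9\right) q = \left(107 - 9\right) 111 = 98 \cdot 111 = 10878$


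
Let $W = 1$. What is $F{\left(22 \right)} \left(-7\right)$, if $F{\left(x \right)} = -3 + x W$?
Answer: $-133$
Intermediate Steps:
$F{\left(x \right)} = -3 + x$ ($F{\left(x \right)} = -3 + x 1 = -3 + x$)
$F{\left(22 \right)} \left(-7\right) = \left(-3 + 22\right) \left(-7\right) = 19 \left(-7\right) = -133$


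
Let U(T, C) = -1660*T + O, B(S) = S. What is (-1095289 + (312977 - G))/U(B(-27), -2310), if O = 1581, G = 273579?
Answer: -1055891/46401 ≈ -22.756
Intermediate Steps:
U(T, C) = 1581 - 1660*T (U(T, C) = -1660*T + 1581 = 1581 - 1660*T)
(-1095289 + (312977 - G))/U(B(-27), -2310) = (-1095289 + (312977 - 1*273579))/(1581 - 1660*(-27)) = (-1095289 + (312977 - 273579))/(1581 + 44820) = (-1095289 + 39398)/46401 = -1055891*1/46401 = -1055891/46401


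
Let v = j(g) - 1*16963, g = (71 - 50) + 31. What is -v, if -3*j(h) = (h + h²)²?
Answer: 7646425/3 ≈ 2.5488e+6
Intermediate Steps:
g = 52 (g = 21 + 31 = 52)
j(h) = -(h + h²)²/3
v = -7646425/3 (v = -⅓*52²*(1 + 52)² - 1*16963 = -⅓*2704*53² - 16963 = -⅓*2704*2809 - 16963 = -7595536/3 - 16963 = -7646425/3 ≈ -2.5488e+6)
-v = -1*(-7646425/3) = 7646425/3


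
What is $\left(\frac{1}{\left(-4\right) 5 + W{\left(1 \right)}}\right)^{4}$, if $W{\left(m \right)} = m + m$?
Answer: $\frac{1}{104976} \approx 9.526 \cdot 10^{-6}$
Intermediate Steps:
$W{\left(m \right)} = 2 m$
$\left(\frac{1}{\left(-4\right) 5 + W{\left(1 \right)}}\right)^{4} = \left(\frac{1}{\left(-4\right) 5 + 2 \cdot 1}\right)^{4} = \left(\frac{1}{-20 + 2}\right)^{4} = \left(\frac{1}{-18}\right)^{4} = \left(- \frac{1}{18}\right)^{4} = \frac{1}{104976}$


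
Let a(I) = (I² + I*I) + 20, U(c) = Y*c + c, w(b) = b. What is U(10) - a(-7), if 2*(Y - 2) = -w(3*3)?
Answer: -133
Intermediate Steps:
Y = -5/2 (Y = 2 + (-3*3)/2 = 2 + (-1*9)/2 = 2 + (½)*(-9) = 2 - 9/2 = -5/2 ≈ -2.5000)
U(c) = -3*c/2 (U(c) = -5*c/2 + c = -3*c/2)
a(I) = 20 + 2*I² (a(I) = (I² + I²) + 20 = 2*I² + 20 = 20 + 2*I²)
U(10) - a(-7) = -3/2*10 - (20 + 2*(-7)²) = -15 - (20 + 2*49) = -15 - (20 + 98) = -15 - 1*118 = -15 - 118 = -133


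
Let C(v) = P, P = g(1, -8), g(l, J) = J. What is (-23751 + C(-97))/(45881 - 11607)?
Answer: -23759/34274 ≈ -0.69321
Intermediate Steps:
P = -8
C(v) = -8
(-23751 + C(-97))/(45881 - 11607) = (-23751 - 8)/(45881 - 11607) = -23759/34274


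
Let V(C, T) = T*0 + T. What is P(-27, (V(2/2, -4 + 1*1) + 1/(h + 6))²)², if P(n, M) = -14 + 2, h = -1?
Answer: 144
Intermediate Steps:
V(C, T) = T (V(C, T) = 0 + T = T)
P(n, M) = -12
P(-27, (V(2/2, -4 + 1*1) + 1/(h + 6))²)² = (-12)² = 144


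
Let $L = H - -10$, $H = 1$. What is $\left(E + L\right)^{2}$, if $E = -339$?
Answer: $107584$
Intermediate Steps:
$L = 11$ ($L = 1 - -10 = 1 + 10 = 11$)
$\left(E + L\right)^{2} = \left(-339 + 11\right)^{2} = \left(-328\right)^{2} = 107584$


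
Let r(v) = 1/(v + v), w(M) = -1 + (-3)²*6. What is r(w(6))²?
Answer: 1/11236 ≈ 8.9000e-5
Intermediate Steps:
w(M) = 53 (w(M) = -1 + 9*6 = -1 + 54 = 53)
r(v) = 1/(2*v)
r(w(6))² = ((½)/53)² = ((½)*(1/53))² = (1/106)² = 1/11236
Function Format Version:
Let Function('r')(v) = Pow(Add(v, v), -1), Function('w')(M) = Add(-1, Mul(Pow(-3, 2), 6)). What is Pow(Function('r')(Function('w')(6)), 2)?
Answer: Rational(1, 11236) ≈ 8.9000e-5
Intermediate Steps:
Function('w')(M) = 53 (Function('w')(M) = Add(-1, Mul(9, 6)) = Add(-1, 54) = 53)
Function('r')(v) = Mul(Rational(1, 2), Pow(v, -1)) (Function('r')(v) = Pow(Mul(2, v), -1) = Mul(Rational(1, 2), Pow(v, -1)))
Pow(Function('r')(Function('w')(6)), 2) = Pow(Mul(Rational(1, 2), Pow(53, -1)), 2) = Pow(Mul(Rational(1, 2), Rational(1, 53)), 2) = Pow(Rational(1, 106), 2) = Rational(1, 11236)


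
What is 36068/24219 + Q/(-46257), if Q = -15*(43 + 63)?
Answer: 568968562/373432761 ≈ 1.5236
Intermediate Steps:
Q = -1590 (Q = -15*106 = -1590)
36068/24219 + Q/(-46257) = 36068/24219 - 1590/(-46257) = 36068*(1/24219) - 1590*(-1/46257) = 36068/24219 + 530/15419 = 568968562/373432761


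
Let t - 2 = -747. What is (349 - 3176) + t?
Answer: -3572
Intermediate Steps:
t = -745 (t = 2 - 747 = -745)
(349 - 3176) + t = (349 - 3176) - 745 = -2827 - 745 = -3572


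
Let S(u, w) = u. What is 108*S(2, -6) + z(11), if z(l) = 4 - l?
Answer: 209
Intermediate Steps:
108*S(2, -6) + z(11) = 108*2 + (4 - 1*11) = 216 + (4 - 11) = 216 - 7 = 209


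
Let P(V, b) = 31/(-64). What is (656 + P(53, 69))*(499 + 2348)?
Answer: 119440191/64 ≈ 1.8663e+6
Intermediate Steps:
P(V, b) = -31/64 (P(V, b) = 31*(-1/64) = -31/64)
(656 + P(53, 69))*(499 + 2348) = (656 - 31/64)*(499 + 2348) = (41953/64)*2847 = 119440191/64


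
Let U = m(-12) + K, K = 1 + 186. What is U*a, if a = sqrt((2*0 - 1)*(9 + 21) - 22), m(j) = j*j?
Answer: 662*I*sqrt(13) ≈ 2386.9*I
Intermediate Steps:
m(j) = j**2
K = 187
U = 331 (U = (-12)**2 + 187 = 144 + 187 = 331)
a = 2*I*sqrt(13) (a = sqrt((0 - 1)*30 - 22) = sqrt(-1*30 - 22) = sqrt(-30 - 22) = sqrt(-52) = 2*I*sqrt(13) ≈ 7.2111*I)
U*a = 331*(2*I*sqrt(13)) = 662*I*sqrt(13)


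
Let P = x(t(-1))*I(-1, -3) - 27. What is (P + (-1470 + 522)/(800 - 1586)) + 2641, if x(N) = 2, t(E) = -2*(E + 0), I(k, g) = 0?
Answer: 342592/131 ≈ 2615.2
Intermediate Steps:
t(E) = -2*E
P = -27 (P = 2*0 - 27 = 0 - 27 = -27)
(P + (-1470 + 522)/(800 - 1586)) + 2641 = (-27 + (-1470 + 522)/(800 - 1586)) + 2641 = (-27 - 948/(-786)) + 2641 = (-27 - 948*(-1/786)) + 2641 = (-27 + 158/131) + 2641 = -3379/131 + 2641 = 342592/131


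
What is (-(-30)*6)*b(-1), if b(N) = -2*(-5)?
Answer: 1800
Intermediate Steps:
b(N) = 10
(-(-30)*6)*b(-1) = -(-30)*6*10 = -30*(-6)*10 = 180*10 = 1800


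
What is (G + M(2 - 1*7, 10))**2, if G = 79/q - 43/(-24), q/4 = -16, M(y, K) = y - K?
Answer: 7689529/36864 ≈ 208.59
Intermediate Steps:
q = -64 (q = 4*(-16) = -64)
G = 107/192 (G = 79/(-64) - 43/(-24) = 79*(-1/64) - 43*(-1/24) = -79/64 + 43/24 = 107/192 ≈ 0.55729)
(G + M(2 - 1*7, 10))**2 = (107/192 + ((2 - 1*7) - 1*10))**2 = (107/192 + ((2 - 7) - 10))**2 = (107/192 + (-5 - 10))**2 = (107/192 - 15)**2 = (-2773/192)**2 = 7689529/36864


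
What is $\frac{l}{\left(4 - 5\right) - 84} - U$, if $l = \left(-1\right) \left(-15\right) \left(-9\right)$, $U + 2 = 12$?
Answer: $- \frac{143}{17} \approx -8.4118$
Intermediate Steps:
$U = 10$ ($U = -2 + 12 = 10$)
$l = -135$ ($l = 15 \left(-9\right) = -135$)
$\frac{l}{\left(4 - 5\right) - 84} - U = \frac{1}{\left(4 - 5\right) - 84} \left(-135\right) - 10 = \frac{1}{-1 - 84} \left(-135\right) - 10 = \frac{1}{-85} \left(-135\right) - 10 = \left(- \frac{1}{85}\right) \left(-135\right) - 10 = \frac{27}{17} - 10 = - \frac{143}{17}$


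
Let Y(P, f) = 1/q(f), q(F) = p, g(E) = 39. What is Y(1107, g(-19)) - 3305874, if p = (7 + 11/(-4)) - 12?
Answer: -102482098/31 ≈ -3.3059e+6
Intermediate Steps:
p = -31/4 (p = (7 + 11*(-1/4)) - 12 = (7 - 11/4) - 12 = 17/4 - 12 = -31/4 ≈ -7.7500)
q(F) = -31/4
Y(P, f) = -4/31 (Y(P, f) = 1/(-31/4) = -4/31)
Y(1107, g(-19)) - 3305874 = -4/31 - 3305874 = -102482098/31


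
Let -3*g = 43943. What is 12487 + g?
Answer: -6482/3 ≈ -2160.7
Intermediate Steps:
g = -43943/3 (g = -⅓*43943 = -43943/3 ≈ -14648.)
12487 + g = 12487 - 43943/3 = -6482/3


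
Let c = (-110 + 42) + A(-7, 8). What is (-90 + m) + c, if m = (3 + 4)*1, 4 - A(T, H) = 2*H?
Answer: -163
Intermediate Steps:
A(T, H) = 4 - 2*H
m = 7 (m = 7*1 = 7)
c = -80 (c = (-110 + 42) + (4 - 2*8) = -68 + (4 - 16) = -68 - 12 = -80)
(-90 + m) + c = (-90 + 7) - 80 = -83 - 80 = -163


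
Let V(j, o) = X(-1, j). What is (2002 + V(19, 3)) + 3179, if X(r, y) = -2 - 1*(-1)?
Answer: 5180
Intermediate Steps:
X(r, y) = -1 (X(r, y) = -2 + 1 = -1)
V(j, o) = -1
(2002 + V(19, 3)) + 3179 = (2002 - 1) + 3179 = 2001 + 3179 = 5180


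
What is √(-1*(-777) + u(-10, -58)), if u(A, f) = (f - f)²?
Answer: √777 ≈ 27.875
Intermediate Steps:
u(A, f) = 0 (u(A, f) = 0² = 0)
√(-1*(-777) + u(-10, -58)) = √(-1*(-777) + 0) = √(777 + 0) = √777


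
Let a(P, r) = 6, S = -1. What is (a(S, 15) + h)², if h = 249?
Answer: 65025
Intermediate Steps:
(a(S, 15) + h)² = (6 + 249)² = 255² = 65025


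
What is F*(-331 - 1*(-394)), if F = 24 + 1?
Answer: 1575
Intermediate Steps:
F = 25
F*(-331 - 1*(-394)) = 25*(-331 - 1*(-394)) = 25*(-331 + 394) = 25*63 = 1575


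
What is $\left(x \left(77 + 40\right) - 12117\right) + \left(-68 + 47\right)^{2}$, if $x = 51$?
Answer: $-5709$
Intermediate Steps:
$\left(x \left(77 + 40\right) - 12117\right) + \left(-68 + 47\right)^{2} = \left(51 \left(77 + 40\right) - 12117\right) + \left(-68 + 47\right)^{2} = \left(51 \cdot 117 - 12117\right) + \left(-21\right)^{2} = \left(5967 - 12117\right) + 441 = -6150 + 441 = -5709$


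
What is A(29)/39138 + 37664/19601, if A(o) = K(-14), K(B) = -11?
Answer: 133988911/69740358 ≈ 1.9213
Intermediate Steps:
A(o) = -11
A(29)/39138 + 37664/19601 = -11/39138 + 37664/19601 = -11*1/39138 + 37664*(1/19601) = -1/3558 + 37664/19601 = 133988911/69740358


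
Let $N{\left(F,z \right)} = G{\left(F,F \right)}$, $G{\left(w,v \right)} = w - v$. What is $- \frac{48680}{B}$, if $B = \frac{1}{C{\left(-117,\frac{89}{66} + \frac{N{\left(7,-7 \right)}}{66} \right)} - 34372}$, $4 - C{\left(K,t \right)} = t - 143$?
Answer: $\frac{54982575260}{33} \approx 1.6661 \cdot 10^{9}$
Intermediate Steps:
$N{\left(F,z \right)} = 0$ ($N{\left(F,z \right)} = F - F = 0$)
$C{\left(K,t \right)} = 147 - t$ ($C{\left(K,t \right)} = 4 - \left(t - 143\right) = 4 - \left(-143 + t\right) = 147 - t$)
$B = - \frac{66}{2258939}$ ($B = \frac{1}{\left(147 - \left(\frac{89}{66} + \frac{0}{66}\right)\right) - 34372} = \frac{1}{\left(147 - \left(89 \cdot \frac{1}{66} + 0 \cdot \frac{1}{66}\right)\right) - 34372} = \frac{1}{\left(147 - \left(\frac{89}{66} + 0\right)\right) - 34372} = \frac{1}{\left(147 - \frac{89}{66}\right) - 34372} = \frac{1}{\frac{9613}{66} - 34372} = \frac{1}{- \frac{2258939}{66}} = - \frac{66}{2258939} \approx -2.9217 \cdot 10^{-5}$)
$- \frac{48680}{B} = - \frac{48680}{- \frac{66}{2258939}} = \left(-48680\right) \left(- \frac{2258939}{66}\right) = \frac{54982575260}{33}$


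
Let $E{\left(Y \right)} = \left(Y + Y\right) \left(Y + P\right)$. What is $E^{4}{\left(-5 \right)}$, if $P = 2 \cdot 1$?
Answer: $810000$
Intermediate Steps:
$P = 2$
$E{\left(Y \right)} = 2 Y \left(2 + Y\right)$ ($E{\left(Y \right)} = \left(Y + Y\right) \left(Y + 2\right) = 2 Y \left(2 + Y\right)$)
$E^{4}{\left(-5 \right)} = \left(2 \left(-5\right) \left(2 - 5\right)\right)^{4} = \left(2 \left(-5\right) \left(-3\right)\right)^{4} = 30^{4} = 810000$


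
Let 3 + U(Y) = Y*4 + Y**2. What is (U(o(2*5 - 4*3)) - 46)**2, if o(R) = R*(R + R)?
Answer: 2209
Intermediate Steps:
o(R) = 2*R**2 (o(R) = R*(2*R) = 2*R**2)
U(Y) = -3 + Y**2 + 4*Y (U(Y) = -3 + (Y*4 + Y**2) = -3 + (4*Y + Y**2) = -3 + (Y**2 + 4*Y) = -3 + Y**2 + 4*Y)
(U(o(2*5 - 4*3)) - 46)**2 = ((-3 + (2*(2*5 - 4*3)**2)**2 + 4*(2*(2*5 - 4*3)**2)) - 46)**2 = ((-3 + (2*(10 - 12)**2)**2 + 4*(2*(10 - 12)**2)) - 46)**2 = ((-3 + (2*(-2)**2)**2 + 4*(2*(-2)**2)) - 46)**2 = ((-3 + (2*4)**2 + 4*(2*4)) - 46)**2 = ((-3 + 8**2 + 4*8) - 46)**2 = ((-3 + 64 + 32) - 46)**2 = (93 - 46)**2 = 47**2 = 2209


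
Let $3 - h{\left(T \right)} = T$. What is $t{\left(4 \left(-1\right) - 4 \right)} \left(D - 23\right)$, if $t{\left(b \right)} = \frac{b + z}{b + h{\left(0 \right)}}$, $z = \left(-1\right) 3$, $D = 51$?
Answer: $\frac{308}{5} \approx 61.6$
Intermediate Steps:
$h{\left(T \right)} = 3 - T$
$z = -3$
$t{\left(b \right)} = \frac{-3 + b}{3 + b}$ ($t{\left(b \right)} = \frac{b - 3}{b + \left(3 - 0\right)} = \frac{-3 + b}{b + \left(3 + 0\right)} = \frac{-3 + b}{b + 3} = \frac{-3 + b}{3 + b}$)
$t{\left(4 \left(-1\right) - 4 \right)} \left(D - 23\right) = \frac{-3 + \left(4 \left(-1\right) - 4\right)}{3 + \left(4 \left(-1\right) - 4\right)} \left(51 - 23\right) = \frac{-3 - 8}{3 - 8} \cdot 28 = \frac{1}{-5} \left(-11\right) 28 = \left(- \frac{1}{5}\right) \left(-11\right) 28 = \frac{11}{5} \cdot 28 = \frac{308}{5}$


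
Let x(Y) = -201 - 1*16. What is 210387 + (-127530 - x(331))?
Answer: 83074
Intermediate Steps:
x(Y) = -217 (x(Y) = -201 - 16 = -217)
210387 + (-127530 - x(331)) = 210387 + (-127530 - 1*(-217)) = 210387 + (-127530 + 217) = 210387 - 127313 = 83074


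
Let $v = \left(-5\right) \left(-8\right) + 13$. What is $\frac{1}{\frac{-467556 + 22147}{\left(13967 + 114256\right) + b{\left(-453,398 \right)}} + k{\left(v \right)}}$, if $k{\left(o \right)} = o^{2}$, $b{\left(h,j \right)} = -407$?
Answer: $\frac{127816}{358589735} \approx 0.00035644$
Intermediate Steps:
$v = 53$ ($v = 40 + 13 = 53$)
$\frac{1}{\frac{-467556 + 22147}{\left(13967 + 114256\right) + b{\left(-453,398 \right)}} + k{\left(v \right)}} = \frac{1}{\frac{-467556 + 22147}{\left(13967 + 114256\right) - 407} + 53^{2}} = \frac{1}{- \frac{445409}{128223 - 407} + 2809} = \frac{1}{- \frac{445409}{127816} + 2809} = \frac{1}{\frac{358589735}{127816}} = \frac{127816}{358589735}$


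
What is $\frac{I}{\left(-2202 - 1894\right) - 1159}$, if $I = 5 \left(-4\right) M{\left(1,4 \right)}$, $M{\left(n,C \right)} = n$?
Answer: $\frac{4}{1051} \approx 0.0038059$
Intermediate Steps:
$I = -20$ ($I = 5 \left(-4\right) 1 = \left(-20\right) 1 = -20$)
$\frac{I}{\left(-2202 - 1894\right) - 1159} = - \frac{20}{\left(-2202 - 1894\right) - 1159} = - \frac{20}{-4096 - 1159} = - \frac{20}{-5255} = \left(-20\right) \left(- \frac{1}{5255}\right) = \frac{4}{1051}$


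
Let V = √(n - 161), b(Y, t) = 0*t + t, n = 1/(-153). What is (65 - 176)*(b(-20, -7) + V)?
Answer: 777 - 37*I*√418778/17 ≈ 777.0 - 1408.5*I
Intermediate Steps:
n = -1/153 ≈ -0.0065359
b(Y, t) = t (b(Y, t) = 0 + t = t)
V = I*√418778/51 (V = √(-1/153 - 161) = √(-24634/153) = I*√418778/51 ≈ 12.689*I)
(65 - 176)*(b(-20, -7) + V) = (65 - 176)*(-7 + I*√418778/51) = -111*(-7 + I*√418778/51) = 777 - 37*I*√418778/17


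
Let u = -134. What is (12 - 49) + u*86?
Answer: -11561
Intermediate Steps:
(12 - 49) + u*86 = (12 - 49) - 134*86 = -37 - 11524 = -11561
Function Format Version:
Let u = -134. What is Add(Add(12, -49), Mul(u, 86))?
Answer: -11561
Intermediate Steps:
Add(Add(12, -49), Mul(u, 86)) = Add(Add(12, -49), Mul(-134, 86)) = Add(-37, -11524) = -11561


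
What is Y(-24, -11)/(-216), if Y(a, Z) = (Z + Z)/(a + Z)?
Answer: -11/3780 ≈ -0.0029101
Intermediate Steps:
Y(a, Z) = 2*Z/(Z + a) (Y(a, Z) = (2*Z)/(Z + a) = 2*Z/(Z + a))
Y(-24, -11)/(-216) = (2*(-11)/(-11 - 24))/(-216) = (2*(-11)/(-35))*(-1/216) = (2*(-11)*(-1/35))*(-1/216) = (22/35)*(-1/216) = -11/3780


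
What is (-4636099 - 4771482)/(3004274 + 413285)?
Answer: -9407581/3417559 ≈ -2.7527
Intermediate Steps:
(-4636099 - 4771482)/(3004274 + 413285) = -9407581/3417559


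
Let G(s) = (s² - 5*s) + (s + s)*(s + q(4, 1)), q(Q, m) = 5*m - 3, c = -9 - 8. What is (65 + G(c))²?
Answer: 900601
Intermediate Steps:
c = -17
q(Q, m) = -3 + 5*m
G(s) = s² - 5*s + 2*s*(2 + s) (G(s) = (s² - 5*s) + (s + s)*(s + (-3 + 5*1)) = (s² - 5*s) + (2*s)*(s + (-3 + 5)) = (s² - 5*s) + (2*s)*(s + 2) = (s² - 5*s) + (2*s)*(2 + s) = (s² - 5*s) + 2*s*(2 + s) = s² - 5*s + 2*s*(2 + s))
(65 + G(c))² = (65 - 17*(-1 + 3*(-17)))² = (65 - 17*(-1 - 51))² = (65 - 17*(-52))² = (65 + 884)² = 949² = 900601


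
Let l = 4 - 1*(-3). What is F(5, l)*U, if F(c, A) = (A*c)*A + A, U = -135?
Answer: -34020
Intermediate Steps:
l = 7 (l = 4 + 3 = 7)
F(c, A) = A + c*A**2 (F(c, A) = c*A**2 + A = A + c*A**2)
F(5, l)*U = (7*(1 + 7*5))*(-135) = (7*(1 + 35))*(-135) = (7*36)*(-135) = 252*(-135) = -34020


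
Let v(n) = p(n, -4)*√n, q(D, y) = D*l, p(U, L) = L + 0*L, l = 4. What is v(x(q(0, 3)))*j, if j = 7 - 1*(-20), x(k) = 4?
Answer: -216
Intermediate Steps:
p(U, L) = L (p(U, L) = L + 0 = L)
q(D, y) = 4*D (q(D, y) = D*4 = 4*D)
j = 27 (j = 7 + 20 = 27)
v(n) = -4*√n
v(x(q(0, 3)))*j = -4*√4*27 = -4*2*27 = -8*27 = -216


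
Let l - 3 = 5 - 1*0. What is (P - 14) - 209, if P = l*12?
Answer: -127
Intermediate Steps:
l = 8 (l = 3 + (5 - 1*0) = 3 + (5 + 0) = 3 + 5 = 8)
P = 96 (P = 8*12 = 96)
(P - 14) - 209 = (96 - 14) - 209 = 82 - 209 = -127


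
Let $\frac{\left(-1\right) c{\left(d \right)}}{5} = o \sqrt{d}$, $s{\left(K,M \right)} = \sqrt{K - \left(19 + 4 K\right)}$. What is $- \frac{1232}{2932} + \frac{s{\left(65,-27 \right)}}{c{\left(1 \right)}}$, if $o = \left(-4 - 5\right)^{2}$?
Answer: $- \frac{308}{733} - \frac{i \sqrt{214}}{405} \approx -0.42019 - 0.03612 i$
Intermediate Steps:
$o = 81$ ($o = \left(-9\right)^{2} = 81$)
$s{\left(K,M \right)} = \sqrt{-19 - 3 K}$ ($s{\left(K,M \right)} = \sqrt{K - \left(19 + 4 K\right)} = \sqrt{-19 - 3 K}$)
$c{\left(d \right)} = - 405 \sqrt{d}$ ($c{\left(d \right)} = - 5 \cdot 81 \sqrt{d} = - 405 \sqrt{d}$)
$- \frac{1232}{2932} + \frac{s{\left(65,-27 \right)}}{c{\left(1 \right)}} = - \frac{1232}{2932} + \frac{\sqrt{-19 - 195}}{\left(-405\right) \sqrt{1}} = \left(-1232\right) \frac{1}{2932} + \frac{\sqrt{-19 - 195}}{\left(-405\right) 1} = - \frac{308}{733} + \frac{\sqrt{-214}}{-405} = - \frac{308}{733} + i \sqrt{214} \left(- \frac{1}{405}\right) = - \frac{308}{733} - \frac{i \sqrt{214}}{405}$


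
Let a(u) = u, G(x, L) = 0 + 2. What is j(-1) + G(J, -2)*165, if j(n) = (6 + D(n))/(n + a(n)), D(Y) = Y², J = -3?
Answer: 653/2 ≈ 326.50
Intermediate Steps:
G(x, L) = 2
j(n) = (6 + n²)/(2*n) (j(n) = (6 + n²)/(n + n) = (6 + n²)/((2*n)) = (6 + n²)*(1/(2*n)) = (6 + n²)/(2*n))
j(-1) + G(J, -2)*165 = ((½)*(-1) + 3/(-1)) + 2*165 = (-½ + 3*(-1)) + 330 = (-½ - 3) + 330 = -7/2 + 330 = 653/2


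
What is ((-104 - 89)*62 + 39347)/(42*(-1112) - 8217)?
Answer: -9127/18307 ≈ -0.49855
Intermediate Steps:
((-104 - 89)*62 + 39347)/(42*(-1112) - 8217) = (-193*62 + 39347)/(-46704 - 8217) = (-11966 + 39347)/(-54921) = 27381*(-1/54921) = -9127/18307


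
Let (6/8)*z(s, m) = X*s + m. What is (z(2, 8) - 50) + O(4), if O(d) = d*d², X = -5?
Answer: 34/3 ≈ 11.333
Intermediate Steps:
O(d) = d³
z(s, m) = -20*s/3 + 4*m/3 (z(s, m) = 4*(-5*s + m)/3 = 4*(m - 5*s)/3 = -20*s/3 + 4*m/3)
(z(2, 8) - 50) + O(4) = ((-20/3*2 + (4/3)*8) - 50) + 4³ = ((-40/3 + 32/3) - 50) + 64 = (-8/3 - 50) + 64 = -158/3 + 64 = 34/3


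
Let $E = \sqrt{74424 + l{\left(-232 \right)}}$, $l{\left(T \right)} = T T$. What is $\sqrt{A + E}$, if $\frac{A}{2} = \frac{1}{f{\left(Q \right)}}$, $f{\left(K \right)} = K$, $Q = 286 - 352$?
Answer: $\frac{\sqrt{-33 + 2178 \sqrt{32062}}}{33} \approx 18.923$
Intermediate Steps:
$l{\left(T \right)} = T^{2}$
$Q = -66$ ($Q = 286 - 352 = -66$)
$E = 2 \sqrt{32062}$ ($E = \sqrt{74424 + \left(-232\right)^{2}} = \sqrt{74424 + 53824} = \sqrt{128248} = 2 \sqrt{32062} \approx 358.12$)
$A = - \frac{1}{33}$ ($A = \frac{2}{-66} = 2 \left(- \frac{1}{66}\right) = - \frac{1}{33} \approx -0.030303$)
$\sqrt{A + E} = \sqrt{- \frac{1}{33} + 2 \sqrt{32062}}$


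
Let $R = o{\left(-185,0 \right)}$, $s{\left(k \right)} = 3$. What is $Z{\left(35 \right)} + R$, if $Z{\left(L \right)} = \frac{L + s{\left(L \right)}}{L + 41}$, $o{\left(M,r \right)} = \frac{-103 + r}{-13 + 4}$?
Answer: $\frac{215}{18} \approx 11.944$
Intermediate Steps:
$o{\left(M,r \right)} = \frac{103}{9} - \frac{r}{9}$ ($o{\left(M,r \right)} = \frac{-103 + r}{-9} = \left(-103 + r\right) \left(- \frac{1}{9}\right) = \frac{103}{9} - \frac{r}{9}$)
$R = \frac{103}{9}$ ($R = \frac{103}{9} - 0 = \frac{103}{9} + 0 = \frac{103}{9} \approx 11.444$)
$Z{\left(L \right)} = \frac{3 + L}{41 + L}$ ($Z{\left(L \right)} = \frac{L + 3}{L + 41} = \frac{3 + L}{41 + L}$)
$Z{\left(35 \right)} + R = \frac{3 + 35}{41 + 35} + \frac{103}{9} = \frac{1}{76} \cdot 38 + \frac{103}{9} = \frac{1}{2} + \frac{103}{9} = \frac{215}{18}$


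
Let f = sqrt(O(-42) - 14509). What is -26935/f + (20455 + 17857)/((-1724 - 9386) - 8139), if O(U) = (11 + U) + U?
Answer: -38312/19249 + 26935*I*sqrt(14582)/14582 ≈ -1.9903 + 223.05*I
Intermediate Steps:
O(U) = 11 + 2*U
f = I*sqrt(14582) (f = sqrt((11 + 2*(-42)) - 14509) = sqrt((11 - 84) - 14509) = sqrt(-73 - 14509) = sqrt(-14582) = I*sqrt(14582) ≈ 120.76*I)
-26935/f + (20455 + 17857)/((-1724 - 9386) - 8139) = -26935*(-I*sqrt(14582)/14582) + (20455 + 17857)/((-1724 - 9386) - 8139) = -(-26935)*I*sqrt(14582)/14582 + 38312/(-11110 - 8139) = 26935*I*sqrt(14582)/14582 + 38312/(-19249) = 26935*I*sqrt(14582)/14582 + 38312*(-1/19249) = 26935*I*sqrt(14582)/14582 - 38312/19249 = -38312/19249 + 26935*I*sqrt(14582)/14582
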